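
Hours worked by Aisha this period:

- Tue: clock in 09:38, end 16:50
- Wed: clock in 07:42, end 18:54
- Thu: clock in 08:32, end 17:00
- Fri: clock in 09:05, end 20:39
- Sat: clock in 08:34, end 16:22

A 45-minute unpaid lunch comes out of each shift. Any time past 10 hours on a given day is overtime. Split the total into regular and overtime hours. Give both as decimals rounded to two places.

Tue: 09:38–16:50 = 7 h 12 min; less 45 min break → 6 h 27 min
Wed: 07:42–18:54 = 11 h 12 min; less 45 min break → 10 h 27 min
Thu: 08:32–17:00 = 8 h 28 min; less 45 min break → 7 h 43 min
Fri: 09:05–20:39 = 11 h 34 min; less 45 min break → 10 h 49 min
Sat: 08:34–16:22 = 7 h 48 min; less 45 min break → 7 h 3 min
Tue reg 6 h 27 min / OT 0 h 0 min; Wed reg 10 h 0 min / OT 0 h 27 min; Thu reg 7 h 43 min / OT 0 h 0 min; Fri reg 10 h 0 min / OT 0 h 49 min; Sat reg 7 h 3 min / OT 0 h 0 min.
Totals: regular 41 h 13 min, overtime 1 h 16 min.

Regular 41.22 hours, overtime 1.27 hours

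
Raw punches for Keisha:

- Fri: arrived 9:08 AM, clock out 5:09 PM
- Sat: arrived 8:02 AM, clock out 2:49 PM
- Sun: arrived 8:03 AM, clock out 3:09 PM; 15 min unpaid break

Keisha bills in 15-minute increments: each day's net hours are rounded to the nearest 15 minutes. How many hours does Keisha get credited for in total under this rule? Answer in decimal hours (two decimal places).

21.50 hours

Fri: 9:08 AM–5:09 PM = 8 h 1 min → rounds to 8 h 0 min
Sat: 8:02 AM–2:49 PM = 6 h 47 min → rounds to 6 h 45 min
Sun: 8:03 AM–3:09 PM = 7 h 6 min − 15 min = 6 h 51 min → rounds to 6 h 45 min
Total credited: 21 h 30 min.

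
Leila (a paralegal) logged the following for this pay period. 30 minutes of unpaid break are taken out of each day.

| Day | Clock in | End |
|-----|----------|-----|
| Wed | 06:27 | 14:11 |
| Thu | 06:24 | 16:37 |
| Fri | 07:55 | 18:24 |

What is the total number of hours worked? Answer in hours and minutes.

Wed: 06:27–14:11 = 7 h 44 min; less 30 min break → 7 h 14 min
Thu: 06:24–16:37 = 10 h 13 min; less 30 min break → 9 h 43 min
Fri: 07:55–18:24 = 10 h 29 min; less 30 min break → 9 h 59 min
Total: 7 h 14 min + 9 h 43 min + 9 h 59 min = 26 h 56 min.

26 h 56 min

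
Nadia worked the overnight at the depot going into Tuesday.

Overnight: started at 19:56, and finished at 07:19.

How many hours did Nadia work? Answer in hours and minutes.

Overnight: 19:56 → midnight = 4 h 4 min; midnight → 07:19 = 7 h 19 min; span 11 h 23 min

11 h 23 min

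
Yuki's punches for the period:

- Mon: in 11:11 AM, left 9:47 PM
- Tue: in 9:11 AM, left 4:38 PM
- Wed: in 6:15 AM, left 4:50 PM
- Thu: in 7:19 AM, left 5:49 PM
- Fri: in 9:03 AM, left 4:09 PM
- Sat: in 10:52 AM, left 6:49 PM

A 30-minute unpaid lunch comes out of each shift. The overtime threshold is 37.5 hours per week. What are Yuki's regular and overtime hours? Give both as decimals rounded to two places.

Regular 37.50 hours, overtime 13.68 hours

Mon: 11:11 AM–9:47 PM = 10 h 36 min; less 30 min break → 10 h 6 min
Tue: 9:11 AM–4:38 PM = 7 h 27 min; less 30 min break → 6 h 57 min
Wed: 6:15 AM–4:50 PM = 10 h 35 min; less 30 min break → 10 h 5 min
Thu: 7:19 AM–5:49 PM = 10 h 30 min; less 30 min break → 10 h 0 min
Fri: 9:03 AM–4:09 PM = 7 h 6 min; less 30 min break → 6 h 36 min
Sat: 10:52 AM–6:49 PM = 7 h 57 min; less 30 min break → 7 h 27 min
Total worked: 51 h 11 min = 51.18 h.
Threshold 37.5 h → overtime 13 h 41 min, regular 37 h 30 min.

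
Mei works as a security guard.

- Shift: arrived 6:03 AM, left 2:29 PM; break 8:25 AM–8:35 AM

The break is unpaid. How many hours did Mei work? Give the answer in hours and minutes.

8 h 16 min

Shift: 6:03 AM–2:29 PM = 8 h 26 min; less 10 min break → 8 h 16 min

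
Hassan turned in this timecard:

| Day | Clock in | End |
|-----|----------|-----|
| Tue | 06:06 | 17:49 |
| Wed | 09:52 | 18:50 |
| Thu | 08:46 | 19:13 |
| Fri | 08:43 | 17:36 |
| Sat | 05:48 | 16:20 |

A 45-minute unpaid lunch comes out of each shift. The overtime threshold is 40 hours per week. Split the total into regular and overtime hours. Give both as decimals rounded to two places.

Regular 40.00 hours, overtime 6.80 hours

Tue: 06:06–17:49 = 11 h 43 min; less 45 min break → 10 h 58 min
Wed: 09:52–18:50 = 8 h 58 min; less 45 min break → 8 h 13 min
Thu: 08:46–19:13 = 10 h 27 min; less 45 min break → 9 h 42 min
Fri: 08:43–17:36 = 8 h 53 min; less 45 min break → 8 h 8 min
Sat: 05:48–16:20 = 10 h 32 min; less 45 min break → 9 h 47 min
Total worked: 46 h 48 min = 46.80 h.
Threshold 40 h → overtime 6 h 48 min, regular 40 h 0 min.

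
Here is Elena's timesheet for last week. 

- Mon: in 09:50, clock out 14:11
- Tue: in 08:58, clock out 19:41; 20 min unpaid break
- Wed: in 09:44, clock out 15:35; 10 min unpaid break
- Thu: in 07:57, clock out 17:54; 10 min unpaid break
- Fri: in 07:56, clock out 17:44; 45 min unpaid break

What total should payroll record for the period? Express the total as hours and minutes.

39 h 15 min

Mon: 09:50–14:11 = 4 h 21 min
Tue: 08:58–19:41 = 10 h 43 min; less 20 min break → 10 h 23 min
Wed: 09:44–15:35 = 5 h 51 min; less 10 min break → 5 h 41 min
Thu: 07:57–17:54 = 9 h 57 min; less 10 min break → 9 h 47 min
Fri: 07:56–17:44 = 9 h 48 min; less 45 min break → 9 h 3 min
Total: 4 h 21 min + 10 h 23 min + 5 h 41 min + 9 h 47 min + 9 h 3 min = 39 h 15 min.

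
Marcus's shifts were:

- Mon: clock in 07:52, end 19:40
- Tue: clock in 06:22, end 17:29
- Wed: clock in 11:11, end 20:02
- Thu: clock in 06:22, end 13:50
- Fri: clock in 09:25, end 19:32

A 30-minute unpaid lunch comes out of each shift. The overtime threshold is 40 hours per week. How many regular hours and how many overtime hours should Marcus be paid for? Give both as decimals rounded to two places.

Mon: 07:52–19:40 = 11 h 48 min; less 30 min break → 11 h 18 min
Tue: 06:22–17:29 = 11 h 7 min; less 30 min break → 10 h 37 min
Wed: 11:11–20:02 = 8 h 51 min; less 30 min break → 8 h 21 min
Thu: 06:22–13:50 = 7 h 28 min; less 30 min break → 6 h 58 min
Fri: 09:25–19:32 = 10 h 7 min; less 30 min break → 9 h 37 min
Total worked: 46 h 51 min = 46.85 h.
Threshold 40 h → overtime 6 h 51 min, regular 40 h 0 min.

Regular 40.00 hours, overtime 6.85 hours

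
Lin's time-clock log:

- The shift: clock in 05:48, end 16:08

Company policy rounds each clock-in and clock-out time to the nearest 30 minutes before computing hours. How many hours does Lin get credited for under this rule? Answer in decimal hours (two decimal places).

10.00 hours

The shift: in 05:48→06:00, out 16:08→16:00; 10 h 0 min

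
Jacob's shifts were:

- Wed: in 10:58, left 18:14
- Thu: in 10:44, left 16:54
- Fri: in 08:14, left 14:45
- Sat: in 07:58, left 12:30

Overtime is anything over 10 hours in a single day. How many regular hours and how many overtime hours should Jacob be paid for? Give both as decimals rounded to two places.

Regular 24.48 hours, overtime 0.00 hours

Wed: 10:58–18:14 = 7 h 16 min
Thu: 10:44–16:54 = 6 h 10 min
Fri: 08:14–14:45 = 6 h 31 min
Sat: 07:58–12:30 = 4 h 32 min
Wed reg 7 h 16 min / OT 0 h 0 min; Thu reg 6 h 10 min / OT 0 h 0 min; Fri reg 6 h 31 min / OT 0 h 0 min; Sat reg 4 h 32 min / OT 0 h 0 min.
Totals: regular 24 h 29 min, overtime 0 h 0 min.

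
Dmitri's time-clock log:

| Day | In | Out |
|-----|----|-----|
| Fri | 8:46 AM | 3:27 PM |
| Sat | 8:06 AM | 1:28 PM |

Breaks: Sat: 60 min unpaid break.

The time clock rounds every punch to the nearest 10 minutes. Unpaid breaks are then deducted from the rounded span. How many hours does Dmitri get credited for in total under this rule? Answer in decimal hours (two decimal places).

Fri: in 8:46 AM→8:50 AM, out 3:27 PM→3:30 PM; 6 h 40 min
Sat: in 8:06 AM→8:10 AM, out 1:28 PM→1:30 PM; 5 h 20 min − 60 min = 4 h 20 min
Total credited: 11 h 0 min.

11.00 hours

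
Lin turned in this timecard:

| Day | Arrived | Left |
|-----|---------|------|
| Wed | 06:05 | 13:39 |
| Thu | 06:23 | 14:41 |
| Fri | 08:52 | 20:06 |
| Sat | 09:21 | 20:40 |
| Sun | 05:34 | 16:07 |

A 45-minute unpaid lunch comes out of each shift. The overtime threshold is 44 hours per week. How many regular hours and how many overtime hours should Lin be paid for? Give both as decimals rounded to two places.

Wed: 06:05–13:39 = 7 h 34 min; less 45 min break → 6 h 49 min
Thu: 06:23–14:41 = 8 h 18 min; less 45 min break → 7 h 33 min
Fri: 08:52–20:06 = 11 h 14 min; less 45 min break → 10 h 29 min
Sat: 09:21–20:40 = 11 h 19 min; less 45 min break → 10 h 34 min
Sun: 05:34–16:07 = 10 h 33 min; less 45 min break → 9 h 48 min
Total worked: 45 h 13 min = 45.22 h.
Threshold 44 h → overtime 1 h 13 min, regular 44 h 0 min.

Regular 44.00 hours, overtime 1.22 hours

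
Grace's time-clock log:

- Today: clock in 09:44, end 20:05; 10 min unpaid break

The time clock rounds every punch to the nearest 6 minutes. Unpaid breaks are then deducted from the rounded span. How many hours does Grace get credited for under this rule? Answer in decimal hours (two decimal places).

Today: in 09:44→09:42, out 20:05→20:06; 10 h 24 min − 10 min = 10 h 14 min

10.23 hours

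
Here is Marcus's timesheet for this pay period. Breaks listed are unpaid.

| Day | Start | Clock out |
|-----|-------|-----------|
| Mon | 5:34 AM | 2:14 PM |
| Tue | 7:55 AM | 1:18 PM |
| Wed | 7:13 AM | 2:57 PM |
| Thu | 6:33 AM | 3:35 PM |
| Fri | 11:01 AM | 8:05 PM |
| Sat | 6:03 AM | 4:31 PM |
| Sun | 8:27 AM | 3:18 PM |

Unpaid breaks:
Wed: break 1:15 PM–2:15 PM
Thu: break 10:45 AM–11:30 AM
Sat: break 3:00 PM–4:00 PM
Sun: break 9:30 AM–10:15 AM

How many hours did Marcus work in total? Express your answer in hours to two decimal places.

53.70 hours

Mon: 5:34 AM–2:14 PM = 8 h 40 min
Tue: 7:55 AM–1:18 PM = 5 h 23 min
Wed: 7:13 AM–2:57 PM = 7 h 44 min; less 60 min break → 6 h 44 min
Thu: 6:33 AM–3:35 PM = 9 h 2 min; less 45 min break → 8 h 17 min
Fri: 11:01 AM–8:05 PM = 9 h 4 min
Sat: 6:03 AM–4:31 PM = 10 h 28 min; less 60 min break → 9 h 28 min
Sun: 8:27 AM–3:18 PM = 6 h 51 min; less 45 min break → 6 h 6 min
Total: 8 h 40 min + 5 h 23 min + 6 h 44 min + 8 h 17 min + 9 h 4 min + 9 h 28 min + 6 h 6 min = 53 h 42 min.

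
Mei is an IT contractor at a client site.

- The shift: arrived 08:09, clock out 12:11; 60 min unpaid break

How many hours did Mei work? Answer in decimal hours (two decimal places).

3.03 hours

The shift: 08:09–12:11 = 4 h 2 min; less 60 min break → 3 h 2 min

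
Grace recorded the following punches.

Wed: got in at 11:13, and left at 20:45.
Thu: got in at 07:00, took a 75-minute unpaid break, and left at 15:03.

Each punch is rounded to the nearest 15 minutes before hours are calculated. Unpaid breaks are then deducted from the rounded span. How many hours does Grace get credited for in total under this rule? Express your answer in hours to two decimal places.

16.25 hours

Wed: in 11:13→11:15, out 20:45→20:45; 9 h 30 min
Thu: in 07:00→07:00, out 15:03→15:00; 8 h 0 min − 75 min = 6 h 45 min
Total credited: 16 h 15 min.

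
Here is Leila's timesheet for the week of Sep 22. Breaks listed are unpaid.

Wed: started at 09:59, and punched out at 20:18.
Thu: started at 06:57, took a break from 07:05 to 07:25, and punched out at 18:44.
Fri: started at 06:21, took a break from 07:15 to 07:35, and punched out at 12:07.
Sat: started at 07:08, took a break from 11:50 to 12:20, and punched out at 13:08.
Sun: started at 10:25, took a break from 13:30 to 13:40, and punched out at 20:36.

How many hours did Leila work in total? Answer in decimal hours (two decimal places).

42.72 hours

Wed: 09:59–20:18 = 10 h 19 min
Thu: 06:57–18:44 = 11 h 47 min; less 20 min break → 11 h 27 min
Fri: 06:21–12:07 = 5 h 46 min; less 20 min break → 5 h 26 min
Sat: 07:08–13:08 = 6 h 0 min; less 30 min break → 5 h 30 min
Sun: 10:25–20:36 = 10 h 11 min; less 10 min break → 10 h 1 min
Total: 10 h 19 min + 11 h 27 min + 5 h 26 min + 5 h 30 min + 10 h 1 min = 42 h 43 min.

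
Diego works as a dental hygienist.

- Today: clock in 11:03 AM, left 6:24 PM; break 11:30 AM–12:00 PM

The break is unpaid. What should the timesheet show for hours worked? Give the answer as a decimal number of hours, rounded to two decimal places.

Today: 11:03 AM–6:24 PM = 7 h 21 min; less 30 min break → 6 h 51 min

6.85 hours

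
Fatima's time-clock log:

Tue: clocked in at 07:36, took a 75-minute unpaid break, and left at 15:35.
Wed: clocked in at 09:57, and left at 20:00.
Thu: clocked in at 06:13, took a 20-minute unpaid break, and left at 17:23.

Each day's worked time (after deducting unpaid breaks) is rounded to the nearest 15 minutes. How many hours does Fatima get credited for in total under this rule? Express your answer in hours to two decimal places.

27.50 hours

Tue: 07:36–15:35 = 7 h 59 min − 75 min = 6 h 44 min → rounds to 6 h 45 min
Wed: 09:57–20:00 = 10 h 3 min → rounds to 10 h 0 min
Thu: 06:13–17:23 = 11 h 10 min − 20 min = 10 h 50 min → rounds to 10 h 45 min
Total credited: 27 h 30 min.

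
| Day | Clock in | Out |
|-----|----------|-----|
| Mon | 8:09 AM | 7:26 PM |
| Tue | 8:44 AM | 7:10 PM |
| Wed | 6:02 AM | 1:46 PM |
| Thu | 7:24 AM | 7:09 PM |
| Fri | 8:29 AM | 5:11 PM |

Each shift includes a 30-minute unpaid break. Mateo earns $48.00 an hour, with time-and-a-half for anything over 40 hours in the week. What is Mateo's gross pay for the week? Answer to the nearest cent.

$2452.80

Mon: 8:09 AM–7:26 PM = 11 h 17 min; less 30 min break → 10 h 47 min
Tue: 8:44 AM–7:10 PM = 10 h 26 min; less 30 min break → 9 h 56 min
Wed: 6:02 AM–1:46 PM = 7 h 44 min; less 30 min break → 7 h 14 min
Thu: 7:24 AM–7:09 PM = 11 h 45 min; less 30 min break → 11 h 15 min
Fri: 8:29 AM–5:11 PM = 8 h 42 min; less 30 min break → 8 h 12 min
Total worked: 47 h 24 min = 2844 min.
Regular 40 h 0 min = 2400 min at $48.00/h; overtime 7 h 24 min = 444 min at $72.00/h.
Pay = (2400 × $48.00 + 444 × $72.00) ÷ 60 = $2452.80.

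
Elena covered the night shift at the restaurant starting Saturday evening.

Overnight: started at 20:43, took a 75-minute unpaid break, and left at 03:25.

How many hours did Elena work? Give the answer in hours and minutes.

Overnight: 20:43 → midnight = 3 h 17 min; midnight → 03:25 = 3 h 25 min; span 6 h 42 min; less 75 min break → 5 h 27 min

5 h 27 min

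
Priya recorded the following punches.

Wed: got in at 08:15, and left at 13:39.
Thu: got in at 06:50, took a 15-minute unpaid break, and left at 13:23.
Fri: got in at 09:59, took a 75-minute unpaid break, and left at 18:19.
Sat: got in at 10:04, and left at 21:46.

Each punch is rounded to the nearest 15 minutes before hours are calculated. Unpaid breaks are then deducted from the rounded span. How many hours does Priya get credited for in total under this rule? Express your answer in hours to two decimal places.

Wed: in 08:15→08:15, out 13:39→13:45; 5 h 30 min
Thu: in 06:50→06:45, out 13:23→13:30; 6 h 45 min − 15 min = 6 h 30 min
Fri: in 09:59→10:00, out 18:19→18:15; 8 h 15 min − 75 min = 7 h 0 min
Sat: in 10:04→10:00, out 21:46→21:45; 11 h 45 min
Total credited: 30 h 45 min.

30.75 hours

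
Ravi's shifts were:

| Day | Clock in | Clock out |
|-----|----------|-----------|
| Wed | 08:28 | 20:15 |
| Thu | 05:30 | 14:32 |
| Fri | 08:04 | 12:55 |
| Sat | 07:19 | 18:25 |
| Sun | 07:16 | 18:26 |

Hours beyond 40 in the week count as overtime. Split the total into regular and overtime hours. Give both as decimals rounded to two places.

Wed: 08:28–20:15 = 11 h 47 min
Thu: 05:30–14:32 = 9 h 2 min
Fri: 08:04–12:55 = 4 h 51 min
Sat: 07:19–18:25 = 11 h 6 min
Sun: 07:16–18:26 = 11 h 10 min
Total worked: 47 h 56 min = 47.93 h.
Threshold 40 h → overtime 7 h 56 min, regular 40 h 0 min.

Regular 40.00 hours, overtime 7.93 hours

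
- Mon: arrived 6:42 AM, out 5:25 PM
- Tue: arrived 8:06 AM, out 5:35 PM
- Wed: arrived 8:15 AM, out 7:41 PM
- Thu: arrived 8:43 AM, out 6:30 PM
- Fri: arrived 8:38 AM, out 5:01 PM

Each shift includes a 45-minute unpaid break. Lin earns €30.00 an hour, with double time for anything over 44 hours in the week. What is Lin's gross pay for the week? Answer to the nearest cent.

Mon: 6:42 AM–5:25 PM = 10 h 43 min; less 45 min break → 9 h 58 min
Tue: 8:06 AM–5:35 PM = 9 h 29 min; less 45 min break → 8 h 44 min
Wed: 8:15 AM–7:41 PM = 11 h 26 min; less 45 min break → 10 h 41 min
Thu: 8:43 AM–6:30 PM = 9 h 47 min; less 45 min break → 9 h 2 min
Fri: 8:38 AM–5:01 PM = 8 h 23 min; less 45 min break → 7 h 38 min
Total worked: 46 h 3 min = 2763 min.
Regular 44 h 0 min = 2640 min at €30.00/h; overtime 2 h 3 min = 123 min at €60.00/h.
Pay = (2640 × €30.00 + 123 × €60.00) ÷ 60 = €1443.00.

€1443.00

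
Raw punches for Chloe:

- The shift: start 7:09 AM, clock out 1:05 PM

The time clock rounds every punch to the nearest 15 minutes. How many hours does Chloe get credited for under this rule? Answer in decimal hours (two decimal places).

The shift: in 7:09 AM→7:15 AM, out 1:05 PM→1:00 PM; 5 h 45 min

5.75 hours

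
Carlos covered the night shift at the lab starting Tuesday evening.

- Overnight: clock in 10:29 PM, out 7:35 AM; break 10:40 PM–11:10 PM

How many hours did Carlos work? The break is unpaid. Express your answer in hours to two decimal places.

8.60 hours

Overnight: 10:29 PM → midnight = 1 h 31 min; midnight → 7:35 AM = 7 h 35 min; span 9 h 6 min; less 30 min break → 8 h 36 min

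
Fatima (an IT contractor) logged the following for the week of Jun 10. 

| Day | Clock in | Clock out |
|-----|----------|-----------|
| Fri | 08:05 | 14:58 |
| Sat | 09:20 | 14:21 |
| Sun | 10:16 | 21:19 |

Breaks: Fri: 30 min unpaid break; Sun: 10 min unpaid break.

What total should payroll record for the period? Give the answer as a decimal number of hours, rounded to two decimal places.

22.28 hours

Fri: 08:05–14:58 = 6 h 53 min; less 30 min break → 6 h 23 min
Sat: 09:20–14:21 = 5 h 1 min
Sun: 10:16–21:19 = 11 h 3 min; less 10 min break → 10 h 53 min
Total: 6 h 23 min + 5 h 1 min + 10 h 53 min = 22 h 17 min.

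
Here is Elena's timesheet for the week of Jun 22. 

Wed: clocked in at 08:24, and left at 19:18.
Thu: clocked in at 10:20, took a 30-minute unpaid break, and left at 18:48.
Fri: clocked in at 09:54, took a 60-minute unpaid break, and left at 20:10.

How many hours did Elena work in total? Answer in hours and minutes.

28 h 8 min

Wed: 08:24–19:18 = 10 h 54 min
Thu: 10:20–18:48 = 8 h 28 min; less 30 min break → 7 h 58 min
Fri: 09:54–20:10 = 10 h 16 min; less 60 min break → 9 h 16 min
Total: 10 h 54 min + 7 h 58 min + 9 h 16 min = 28 h 8 min.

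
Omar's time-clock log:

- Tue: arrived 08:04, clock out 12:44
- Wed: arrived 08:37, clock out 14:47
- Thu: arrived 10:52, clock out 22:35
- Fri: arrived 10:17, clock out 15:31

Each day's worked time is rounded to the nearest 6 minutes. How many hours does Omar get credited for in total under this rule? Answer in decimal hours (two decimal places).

Tue: 08:04–12:44 = 4 h 40 min → rounds to 4 h 42 min
Wed: 08:37–14:47 = 6 h 10 min → rounds to 6 h 12 min
Thu: 10:52–22:35 = 11 h 43 min → rounds to 11 h 42 min
Fri: 10:17–15:31 = 5 h 14 min → rounds to 5 h 12 min
Total credited: 27 h 48 min.

27.80 hours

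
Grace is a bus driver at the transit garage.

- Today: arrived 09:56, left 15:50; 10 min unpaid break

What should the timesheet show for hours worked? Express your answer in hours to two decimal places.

Today: 09:56–15:50 = 5 h 54 min; less 10 min break → 5 h 44 min

5.73 hours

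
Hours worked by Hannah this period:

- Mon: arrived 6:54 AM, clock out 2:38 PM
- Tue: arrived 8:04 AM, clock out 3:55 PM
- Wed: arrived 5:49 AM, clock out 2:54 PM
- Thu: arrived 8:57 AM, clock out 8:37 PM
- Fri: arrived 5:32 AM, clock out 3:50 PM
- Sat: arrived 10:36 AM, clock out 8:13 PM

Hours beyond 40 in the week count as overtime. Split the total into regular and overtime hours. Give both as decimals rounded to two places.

Mon: 6:54 AM–2:38 PM = 7 h 44 min
Tue: 8:04 AM–3:55 PM = 7 h 51 min
Wed: 5:49 AM–2:54 PM = 9 h 5 min
Thu: 8:57 AM–8:37 PM = 11 h 40 min
Fri: 5:32 AM–3:50 PM = 10 h 18 min
Sat: 10:36 AM–8:13 PM = 9 h 37 min
Total worked: 56 h 15 min = 56.25 h.
Threshold 40 h → overtime 16 h 15 min, regular 40 h 0 min.

Regular 40.00 hours, overtime 16.25 hours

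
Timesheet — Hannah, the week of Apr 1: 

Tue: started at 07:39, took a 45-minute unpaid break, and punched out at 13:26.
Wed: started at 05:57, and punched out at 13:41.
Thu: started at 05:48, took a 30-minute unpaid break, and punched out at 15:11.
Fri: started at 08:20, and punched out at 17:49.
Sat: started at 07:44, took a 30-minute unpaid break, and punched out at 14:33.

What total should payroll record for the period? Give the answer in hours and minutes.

37 h 27 min

Tue: 07:39–13:26 = 5 h 47 min; less 45 min break → 5 h 2 min
Wed: 05:57–13:41 = 7 h 44 min
Thu: 05:48–15:11 = 9 h 23 min; less 30 min break → 8 h 53 min
Fri: 08:20–17:49 = 9 h 29 min
Sat: 07:44–14:33 = 6 h 49 min; less 30 min break → 6 h 19 min
Total: 5 h 2 min + 7 h 44 min + 8 h 53 min + 9 h 29 min + 6 h 19 min = 37 h 27 min.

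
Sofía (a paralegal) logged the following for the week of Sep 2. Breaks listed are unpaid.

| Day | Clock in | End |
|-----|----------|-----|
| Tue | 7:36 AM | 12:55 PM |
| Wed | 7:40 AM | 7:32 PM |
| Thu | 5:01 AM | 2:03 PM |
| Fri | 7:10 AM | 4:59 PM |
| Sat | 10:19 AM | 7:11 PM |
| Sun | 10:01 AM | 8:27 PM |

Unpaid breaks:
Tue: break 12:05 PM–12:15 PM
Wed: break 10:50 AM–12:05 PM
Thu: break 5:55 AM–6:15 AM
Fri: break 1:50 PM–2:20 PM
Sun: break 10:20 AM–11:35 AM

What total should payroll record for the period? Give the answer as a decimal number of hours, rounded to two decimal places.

51.83 hours

Tue: 7:36 AM–12:55 PM = 5 h 19 min; less 10 min break → 5 h 9 min
Wed: 7:40 AM–7:32 PM = 11 h 52 min; less 75 min break → 10 h 37 min
Thu: 5:01 AM–2:03 PM = 9 h 2 min; less 20 min break → 8 h 42 min
Fri: 7:10 AM–4:59 PM = 9 h 49 min; less 30 min break → 9 h 19 min
Sat: 10:19 AM–7:11 PM = 8 h 52 min
Sun: 10:01 AM–8:27 PM = 10 h 26 min; less 75 min break → 9 h 11 min
Total: 5 h 9 min + 10 h 37 min + 8 h 42 min + 9 h 19 min + 8 h 52 min + 9 h 11 min = 51 h 50 min.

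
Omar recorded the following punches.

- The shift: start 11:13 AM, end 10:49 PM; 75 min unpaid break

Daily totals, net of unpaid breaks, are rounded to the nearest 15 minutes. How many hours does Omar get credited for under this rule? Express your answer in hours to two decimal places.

10.25 hours

The shift: 11:13 AM–10:49 PM = 11 h 36 min − 75 min = 10 h 21 min → rounds to 10 h 15 min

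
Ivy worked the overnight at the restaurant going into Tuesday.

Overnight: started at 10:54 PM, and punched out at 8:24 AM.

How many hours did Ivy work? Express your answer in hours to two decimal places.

Overnight: 10:54 PM → midnight = 1 h 6 min; midnight → 8:24 AM = 8 h 24 min; span 9 h 30 min

9.50 hours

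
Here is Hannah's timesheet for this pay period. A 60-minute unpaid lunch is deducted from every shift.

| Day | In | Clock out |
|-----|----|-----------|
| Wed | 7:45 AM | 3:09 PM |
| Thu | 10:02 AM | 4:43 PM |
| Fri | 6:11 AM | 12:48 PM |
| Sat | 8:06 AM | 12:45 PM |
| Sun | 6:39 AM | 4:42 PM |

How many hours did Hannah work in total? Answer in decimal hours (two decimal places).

30.40 hours

Wed: 7:45 AM–3:09 PM = 7 h 24 min; less 60 min break → 6 h 24 min
Thu: 10:02 AM–4:43 PM = 6 h 41 min; less 60 min break → 5 h 41 min
Fri: 6:11 AM–12:48 PM = 6 h 37 min; less 60 min break → 5 h 37 min
Sat: 8:06 AM–12:45 PM = 4 h 39 min; less 60 min break → 3 h 39 min
Sun: 6:39 AM–4:42 PM = 10 h 3 min; less 60 min break → 9 h 3 min
Total: 6 h 24 min + 5 h 41 min + 5 h 37 min + 3 h 39 min + 9 h 3 min = 30 h 24 min.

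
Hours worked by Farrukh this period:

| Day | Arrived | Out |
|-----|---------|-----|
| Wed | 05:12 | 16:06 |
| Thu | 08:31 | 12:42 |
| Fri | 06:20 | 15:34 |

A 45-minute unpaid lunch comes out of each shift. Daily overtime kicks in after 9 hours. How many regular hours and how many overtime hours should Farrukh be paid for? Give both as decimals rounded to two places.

Regular 20.92 hours, overtime 1.15 hours

Wed: 05:12–16:06 = 10 h 54 min; less 45 min break → 10 h 9 min
Thu: 08:31–12:42 = 4 h 11 min; less 45 min break → 3 h 26 min
Fri: 06:20–15:34 = 9 h 14 min; less 45 min break → 8 h 29 min
Wed reg 9 h 0 min / OT 1 h 9 min; Thu reg 3 h 26 min / OT 0 h 0 min; Fri reg 8 h 29 min / OT 0 h 0 min.
Totals: regular 20 h 55 min, overtime 1 h 9 min.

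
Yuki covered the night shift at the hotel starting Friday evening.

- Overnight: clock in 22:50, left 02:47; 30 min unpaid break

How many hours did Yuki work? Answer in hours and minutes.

3 h 27 min

Overnight: 22:50 → midnight = 1 h 10 min; midnight → 02:47 = 2 h 47 min; span 3 h 57 min; less 30 min break → 3 h 27 min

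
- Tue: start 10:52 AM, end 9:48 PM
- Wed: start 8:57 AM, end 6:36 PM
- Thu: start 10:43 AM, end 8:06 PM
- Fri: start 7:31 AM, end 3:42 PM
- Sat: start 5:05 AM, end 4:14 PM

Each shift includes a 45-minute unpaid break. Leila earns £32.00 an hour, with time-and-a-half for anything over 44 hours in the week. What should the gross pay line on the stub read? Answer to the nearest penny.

£1482.40

Tue: 10:52 AM–9:48 PM = 10 h 56 min; less 45 min break → 10 h 11 min
Wed: 8:57 AM–6:36 PM = 9 h 39 min; less 45 min break → 8 h 54 min
Thu: 10:43 AM–8:06 PM = 9 h 23 min; less 45 min break → 8 h 38 min
Fri: 7:31 AM–3:42 PM = 8 h 11 min; less 45 min break → 7 h 26 min
Sat: 5:05 AM–4:14 PM = 11 h 9 min; less 45 min break → 10 h 24 min
Total worked: 45 h 33 min = 2733 min.
Regular 44 h 0 min = 2640 min at £32.00/h; overtime 1 h 33 min = 93 min at £48.00/h.
Pay = (2640 × £32.00 + 93 × £48.00) ÷ 60 = £1482.40.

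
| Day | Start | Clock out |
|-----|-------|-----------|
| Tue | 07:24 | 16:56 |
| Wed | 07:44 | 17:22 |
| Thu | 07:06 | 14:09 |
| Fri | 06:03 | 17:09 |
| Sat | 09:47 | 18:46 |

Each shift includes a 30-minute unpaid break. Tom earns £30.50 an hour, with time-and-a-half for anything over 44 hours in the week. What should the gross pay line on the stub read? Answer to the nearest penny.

Tue: 07:24–16:56 = 9 h 32 min; less 30 min break → 9 h 2 min
Wed: 07:44–17:22 = 9 h 38 min; less 30 min break → 9 h 8 min
Thu: 07:06–14:09 = 7 h 3 min; less 30 min break → 6 h 33 min
Fri: 06:03–17:09 = 11 h 6 min; less 30 min break → 10 h 36 min
Sat: 09:47–18:46 = 8 h 59 min; less 30 min break → 8 h 29 min
Total worked: 43 h 48 min = 2628 min.
Regular 43 h 48 min = 2628 min at £30.50/h; overtime 0 h 0 min = 0 min at £45.75/h.
Pay = (2628 × £30.50 + 0 × £45.75) ÷ 60 = £1335.90.

£1335.90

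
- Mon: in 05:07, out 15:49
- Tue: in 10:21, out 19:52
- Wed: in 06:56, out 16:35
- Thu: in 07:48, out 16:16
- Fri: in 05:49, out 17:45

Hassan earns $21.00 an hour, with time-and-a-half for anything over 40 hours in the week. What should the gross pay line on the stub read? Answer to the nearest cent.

$1163.40

Mon: 05:07–15:49 = 10 h 42 min
Tue: 10:21–19:52 = 9 h 31 min
Wed: 06:56–16:35 = 9 h 39 min
Thu: 07:48–16:16 = 8 h 28 min
Fri: 05:49–17:45 = 11 h 56 min
Total worked: 50 h 16 min = 3016 min.
Regular 40 h 0 min = 2400 min at $21.00/h; overtime 10 h 16 min = 616 min at $31.50/h.
Pay = (2400 × $21.00 + 616 × $31.50) ÷ 60 = $1163.40.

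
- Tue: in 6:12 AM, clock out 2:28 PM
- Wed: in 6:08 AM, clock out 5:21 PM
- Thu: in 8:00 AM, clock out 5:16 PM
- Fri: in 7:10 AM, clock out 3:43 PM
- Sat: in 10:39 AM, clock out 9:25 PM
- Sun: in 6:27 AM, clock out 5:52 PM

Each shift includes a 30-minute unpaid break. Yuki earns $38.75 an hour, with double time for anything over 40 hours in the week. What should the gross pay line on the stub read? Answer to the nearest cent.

$2827.46

Tue: 6:12 AM–2:28 PM = 8 h 16 min; less 30 min break → 7 h 46 min
Wed: 6:08 AM–5:21 PM = 11 h 13 min; less 30 min break → 10 h 43 min
Thu: 8:00 AM–5:16 PM = 9 h 16 min; less 30 min break → 8 h 46 min
Fri: 7:10 AM–3:43 PM = 8 h 33 min; less 30 min break → 8 h 3 min
Sat: 10:39 AM–9:25 PM = 10 h 46 min; less 30 min break → 10 h 16 min
Sun: 6:27 AM–5:52 PM = 11 h 25 min; less 30 min break → 10 h 55 min
Total worked: 56 h 29 min = 3389 min.
Regular 40 h 0 min = 2400 min at $38.75/h; overtime 16 h 29 min = 989 min at $77.50/h.
Pay = (2400 × $38.75 + 989 × $77.50) ÷ 60 = $2827.46.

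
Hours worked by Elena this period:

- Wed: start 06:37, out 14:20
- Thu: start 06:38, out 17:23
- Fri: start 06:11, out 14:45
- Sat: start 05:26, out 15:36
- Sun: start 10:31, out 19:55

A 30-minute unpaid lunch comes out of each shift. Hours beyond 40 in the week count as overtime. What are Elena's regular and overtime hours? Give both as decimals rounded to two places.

Wed: 06:37–14:20 = 7 h 43 min; less 30 min break → 7 h 13 min
Thu: 06:38–17:23 = 10 h 45 min; less 30 min break → 10 h 15 min
Fri: 06:11–14:45 = 8 h 34 min; less 30 min break → 8 h 4 min
Sat: 05:26–15:36 = 10 h 10 min; less 30 min break → 9 h 40 min
Sun: 10:31–19:55 = 9 h 24 min; less 30 min break → 8 h 54 min
Total worked: 44 h 6 min = 44.10 h.
Threshold 40 h → overtime 4 h 6 min, regular 40 h 0 min.

Regular 40.00 hours, overtime 4.10 hours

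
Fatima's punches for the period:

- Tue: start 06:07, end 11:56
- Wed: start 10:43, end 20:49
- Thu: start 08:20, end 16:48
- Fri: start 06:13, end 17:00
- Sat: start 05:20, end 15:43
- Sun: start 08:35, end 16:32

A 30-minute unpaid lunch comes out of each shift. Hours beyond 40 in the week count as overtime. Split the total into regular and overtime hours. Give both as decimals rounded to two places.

Regular 40.00 hours, overtime 10.50 hours

Tue: 06:07–11:56 = 5 h 49 min; less 30 min break → 5 h 19 min
Wed: 10:43–20:49 = 10 h 6 min; less 30 min break → 9 h 36 min
Thu: 08:20–16:48 = 8 h 28 min; less 30 min break → 7 h 58 min
Fri: 06:13–17:00 = 10 h 47 min; less 30 min break → 10 h 17 min
Sat: 05:20–15:43 = 10 h 23 min; less 30 min break → 9 h 53 min
Sun: 08:35–16:32 = 7 h 57 min; less 30 min break → 7 h 27 min
Total worked: 50 h 30 min = 50.50 h.
Threshold 40 h → overtime 10 h 30 min, regular 40 h 0 min.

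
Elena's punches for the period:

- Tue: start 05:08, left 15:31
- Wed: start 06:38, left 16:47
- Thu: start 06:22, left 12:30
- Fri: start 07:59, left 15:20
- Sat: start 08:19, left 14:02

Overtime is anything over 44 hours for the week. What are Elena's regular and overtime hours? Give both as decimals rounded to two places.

Tue: 05:08–15:31 = 10 h 23 min
Wed: 06:38–16:47 = 10 h 9 min
Thu: 06:22–12:30 = 6 h 8 min
Fri: 07:59–15:20 = 7 h 21 min
Sat: 08:19–14:02 = 5 h 43 min
Total worked: 39 h 44 min = 39.73 h.
Threshold 44 h → overtime 0 h 0 min, regular 39 h 44 min.

Regular 39.73 hours, overtime 0.00 hours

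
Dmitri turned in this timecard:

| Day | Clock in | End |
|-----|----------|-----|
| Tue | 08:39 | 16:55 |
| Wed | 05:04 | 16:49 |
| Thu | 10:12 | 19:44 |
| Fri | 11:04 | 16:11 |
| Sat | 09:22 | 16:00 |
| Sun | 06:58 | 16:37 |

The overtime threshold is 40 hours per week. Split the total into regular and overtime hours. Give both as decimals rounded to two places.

Tue: 08:39–16:55 = 8 h 16 min
Wed: 05:04–16:49 = 11 h 45 min
Thu: 10:12–19:44 = 9 h 32 min
Fri: 11:04–16:11 = 5 h 7 min
Sat: 09:22–16:00 = 6 h 38 min
Sun: 06:58–16:37 = 9 h 39 min
Total worked: 50 h 57 min = 50.95 h.
Threshold 40 h → overtime 10 h 57 min, regular 40 h 0 min.

Regular 40.00 hours, overtime 10.95 hours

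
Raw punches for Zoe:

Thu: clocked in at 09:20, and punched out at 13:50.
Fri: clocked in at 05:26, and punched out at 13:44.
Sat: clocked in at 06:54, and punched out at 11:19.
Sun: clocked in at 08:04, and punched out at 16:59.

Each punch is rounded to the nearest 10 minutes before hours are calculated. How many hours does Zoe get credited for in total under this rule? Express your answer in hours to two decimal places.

26.17 hours

Thu: in 09:20→09:20, out 13:50→13:50; 4 h 30 min
Fri: in 05:26→05:30, out 13:44→13:40; 8 h 10 min
Sat: in 06:54→06:50, out 11:19→11:20; 4 h 30 min
Sun: in 08:04→08:00, out 16:59→17:00; 9 h 0 min
Total credited: 26 h 10 min.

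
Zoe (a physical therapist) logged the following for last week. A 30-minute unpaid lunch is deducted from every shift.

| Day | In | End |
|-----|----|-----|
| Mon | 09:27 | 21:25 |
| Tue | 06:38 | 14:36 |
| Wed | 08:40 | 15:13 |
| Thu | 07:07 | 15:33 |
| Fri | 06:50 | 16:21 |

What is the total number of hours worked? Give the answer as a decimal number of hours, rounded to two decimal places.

41.93 hours

Mon: 09:27–21:25 = 11 h 58 min; less 30 min break → 11 h 28 min
Tue: 06:38–14:36 = 7 h 58 min; less 30 min break → 7 h 28 min
Wed: 08:40–15:13 = 6 h 33 min; less 30 min break → 6 h 3 min
Thu: 07:07–15:33 = 8 h 26 min; less 30 min break → 7 h 56 min
Fri: 06:50–16:21 = 9 h 31 min; less 30 min break → 9 h 1 min
Total: 11 h 28 min + 7 h 28 min + 6 h 3 min + 7 h 56 min + 9 h 1 min = 41 h 56 min.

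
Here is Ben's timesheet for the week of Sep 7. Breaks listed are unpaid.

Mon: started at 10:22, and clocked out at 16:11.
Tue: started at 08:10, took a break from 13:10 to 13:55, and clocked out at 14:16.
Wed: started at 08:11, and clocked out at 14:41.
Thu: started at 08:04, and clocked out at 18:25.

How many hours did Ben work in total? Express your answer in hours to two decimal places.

Mon: 10:22–16:11 = 5 h 49 min
Tue: 08:10–14:16 = 6 h 6 min; less 45 min break → 5 h 21 min
Wed: 08:11–14:41 = 6 h 30 min
Thu: 08:04–18:25 = 10 h 21 min
Total: 5 h 49 min + 5 h 21 min + 6 h 30 min + 10 h 21 min = 28 h 1 min.

28.02 hours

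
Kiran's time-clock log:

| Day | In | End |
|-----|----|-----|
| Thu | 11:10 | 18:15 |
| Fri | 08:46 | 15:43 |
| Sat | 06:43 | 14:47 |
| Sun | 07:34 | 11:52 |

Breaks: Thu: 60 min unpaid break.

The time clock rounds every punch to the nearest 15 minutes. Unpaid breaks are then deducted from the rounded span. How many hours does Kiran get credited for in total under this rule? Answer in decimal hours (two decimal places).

Thu: in 11:10→11:15, out 18:15→18:15; 7 h 0 min − 60 min = 6 h 0 min
Fri: in 08:46→08:45, out 15:43→15:45; 7 h 0 min
Sat: in 06:43→06:45, out 14:47→14:45; 8 h 0 min
Sun: in 07:34→07:30, out 11:52→11:45; 4 h 15 min
Total credited: 25 h 15 min.

25.25 hours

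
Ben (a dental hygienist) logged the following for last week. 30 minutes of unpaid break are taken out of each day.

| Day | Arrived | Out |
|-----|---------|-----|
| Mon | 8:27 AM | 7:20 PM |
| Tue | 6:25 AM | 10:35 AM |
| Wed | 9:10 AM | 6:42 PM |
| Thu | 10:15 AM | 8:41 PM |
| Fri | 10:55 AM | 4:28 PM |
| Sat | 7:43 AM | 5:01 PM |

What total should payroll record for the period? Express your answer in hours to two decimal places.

46.87 hours

Mon: 8:27 AM–7:20 PM = 10 h 53 min; less 30 min break → 10 h 23 min
Tue: 6:25 AM–10:35 AM = 4 h 10 min; less 30 min break → 3 h 40 min
Wed: 9:10 AM–6:42 PM = 9 h 32 min; less 30 min break → 9 h 2 min
Thu: 10:15 AM–8:41 PM = 10 h 26 min; less 30 min break → 9 h 56 min
Fri: 10:55 AM–4:28 PM = 5 h 33 min; less 30 min break → 5 h 3 min
Sat: 7:43 AM–5:01 PM = 9 h 18 min; less 30 min break → 8 h 48 min
Total: 10 h 23 min + 3 h 40 min + 9 h 2 min + 9 h 56 min + 5 h 3 min + 8 h 48 min = 46 h 52 min.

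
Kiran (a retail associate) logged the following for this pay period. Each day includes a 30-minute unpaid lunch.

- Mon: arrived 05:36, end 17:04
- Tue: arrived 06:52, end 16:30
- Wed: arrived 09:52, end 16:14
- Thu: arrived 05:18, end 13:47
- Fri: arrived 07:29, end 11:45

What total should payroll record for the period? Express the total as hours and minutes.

Mon: 05:36–17:04 = 11 h 28 min; less 30 min break → 10 h 58 min
Tue: 06:52–16:30 = 9 h 38 min; less 30 min break → 9 h 8 min
Wed: 09:52–16:14 = 6 h 22 min; less 30 min break → 5 h 52 min
Thu: 05:18–13:47 = 8 h 29 min; less 30 min break → 7 h 59 min
Fri: 07:29–11:45 = 4 h 16 min; less 30 min break → 3 h 46 min
Total: 10 h 58 min + 9 h 8 min + 5 h 52 min + 7 h 59 min + 3 h 46 min = 37 h 43 min.

37 h 43 min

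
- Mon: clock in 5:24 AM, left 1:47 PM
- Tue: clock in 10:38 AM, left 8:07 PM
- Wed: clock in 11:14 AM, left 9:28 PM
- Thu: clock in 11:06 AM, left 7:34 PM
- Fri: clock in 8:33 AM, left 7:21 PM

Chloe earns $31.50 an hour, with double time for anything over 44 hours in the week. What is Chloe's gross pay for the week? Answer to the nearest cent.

$1598.10

Mon: 5:24 AM–1:47 PM = 8 h 23 min
Tue: 10:38 AM–8:07 PM = 9 h 29 min
Wed: 11:14 AM–9:28 PM = 10 h 14 min
Thu: 11:06 AM–7:34 PM = 8 h 28 min
Fri: 8:33 AM–7:21 PM = 10 h 48 min
Total worked: 47 h 22 min = 2842 min.
Regular 44 h 0 min = 2640 min at $31.50/h; overtime 3 h 22 min = 202 min at $63.00/h.
Pay = (2640 × $31.50 + 202 × $63.00) ÷ 60 = $1598.10.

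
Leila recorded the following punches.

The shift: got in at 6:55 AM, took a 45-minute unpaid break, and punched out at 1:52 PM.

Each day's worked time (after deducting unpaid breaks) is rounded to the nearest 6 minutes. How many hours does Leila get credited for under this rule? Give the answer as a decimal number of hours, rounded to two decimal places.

6.20 hours

The shift: 6:55 AM–1:52 PM = 6 h 57 min − 45 min = 6 h 12 min → rounds to 6 h 12 min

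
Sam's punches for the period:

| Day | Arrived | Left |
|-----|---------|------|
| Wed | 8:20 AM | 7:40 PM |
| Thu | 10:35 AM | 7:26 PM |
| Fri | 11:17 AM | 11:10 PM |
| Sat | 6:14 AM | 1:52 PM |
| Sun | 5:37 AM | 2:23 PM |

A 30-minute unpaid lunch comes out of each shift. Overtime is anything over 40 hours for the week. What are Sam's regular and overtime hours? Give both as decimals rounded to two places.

Regular 40.00 hours, overtime 5.97 hours

Wed: 8:20 AM–7:40 PM = 11 h 20 min; less 30 min break → 10 h 50 min
Thu: 10:35 AM–7:26 PM = 8 h 51 min; less 30 min break → 8 h 21 min
Fri: 11:17 AM–11:10 PM = 11 h 53 min; less 30 min break → 11 h 23 min
Sat: 6:14 AM–1:52 PM = 7 h 38 min; less 30 min break → 7 h 8 min
Sun: 5:37 AM–2:23 PM = 8 h 46 min; less 30 min break → 8 h 16 min
Total worked: 45 h 58 min = 45.97 h.
Threshold 40 h → overtime 5 h 58 min, regular 40 h 0 min.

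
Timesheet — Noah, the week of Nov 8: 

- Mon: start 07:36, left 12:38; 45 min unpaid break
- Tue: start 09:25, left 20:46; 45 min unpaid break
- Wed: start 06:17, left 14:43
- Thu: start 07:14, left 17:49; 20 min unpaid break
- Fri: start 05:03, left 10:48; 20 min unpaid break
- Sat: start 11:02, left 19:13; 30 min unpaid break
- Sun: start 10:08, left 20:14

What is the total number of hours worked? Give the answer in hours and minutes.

Mon: 07:36–12:38 = 5 h 2 min; less 45 min break → 4 h 17 min
Tue: 09:25–20:46 = 11 h 21 min; less 45 min break → 10 h 36 min
Wed: 06:17–14:43 = 8 h 26 min
Thu: 07:14–17:49 = 10 h 35 min; less 20 min break → 10 h 15 min
Fri: 05:03–10:48 = 5 h 45 min; less 20 min break → 5 h 25 min
Sat: 11:02–19:13 = 8 h 11 min; less 30 min break → 7 h 41 min
Sun: 10:08–20:14 = 10 h 6 min
Total: 4 h 17 min + 10 h 36 min + 8 h 26 min + 10 h 15 min + 5 h 25 min + 7 h 41 min + 10 h 6 min = 56 h 46 min.

56 h 46 min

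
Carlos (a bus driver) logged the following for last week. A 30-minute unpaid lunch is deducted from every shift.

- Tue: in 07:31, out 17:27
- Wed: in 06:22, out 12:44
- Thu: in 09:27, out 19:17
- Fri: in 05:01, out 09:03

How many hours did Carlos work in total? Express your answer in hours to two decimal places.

28.17 hours

Tue: 07:31–17:27 = 9 h 56 min; less 30 min break → 9 h 26 min
Wed: 06:22–12:44 = 6 h 22 min; less 30 min break → 5 h 52 min
Thu: 09:27–19:17 = 9 h 50 min; less 30 min break → 9 h 20 min
Fri: 05:01–09:03 = 4 h 2 min; less 30 min break → 3 h 32 min
Total: 9 h 26 min + 5 h 52 min + 9 h 20 min + 3 h 32 min = 28 h 10 min.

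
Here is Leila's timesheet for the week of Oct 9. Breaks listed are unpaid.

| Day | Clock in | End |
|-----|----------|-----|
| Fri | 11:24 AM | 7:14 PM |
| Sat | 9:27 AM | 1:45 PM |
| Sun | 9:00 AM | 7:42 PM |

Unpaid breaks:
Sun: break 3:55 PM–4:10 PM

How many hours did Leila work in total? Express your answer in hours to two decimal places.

Fri: 11:24 AM–7:14 PM = 7 h 50 min
Sat: 9:27 AM–1:45 PM = 4 h 18 min
Sun: 9:00 AM–7:42 PM = 10 h 42 min; less 15 min break → 10 h 27 min
Total: 7 h 50 min + 4 h 18 min + 10 h 27 min = 22 h 35 min.

22.58 hours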